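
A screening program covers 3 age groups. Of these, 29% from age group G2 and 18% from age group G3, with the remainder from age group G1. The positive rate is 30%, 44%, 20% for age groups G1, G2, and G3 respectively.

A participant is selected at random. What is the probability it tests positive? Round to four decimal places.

P(G1) = 1 − (0.29 + 0.18) = 0.53.
By the law of total probability,
P(T) = P(T|G1)·P(G1) + P(T|G2)·P(G2) + P(T|G3)·P(G3)
      = 0.3·0.53 + 0.44·0.29 + 0.2·0.18
      = 0.159 + 0.1276 + 0.036 = 0.3226

0.3226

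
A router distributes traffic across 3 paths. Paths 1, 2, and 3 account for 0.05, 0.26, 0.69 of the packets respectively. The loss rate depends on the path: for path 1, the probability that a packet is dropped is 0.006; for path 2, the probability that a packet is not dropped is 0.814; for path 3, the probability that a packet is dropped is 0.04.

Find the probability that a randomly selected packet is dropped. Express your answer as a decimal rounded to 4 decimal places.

P(L|2) = 1 − 0.814 = 0.186.
Using total probability over the partition,
P(L) = P(L|1)·P(1) + P(L|2)·P(2) + P(L|3)·P(3)
      = 0.006·0.05 + 0.186·0.26 + 0.04·0.69
      = 0.0003 + 0.04836 + 0.0276 = 0.07626

P(L) ≈ 0.0763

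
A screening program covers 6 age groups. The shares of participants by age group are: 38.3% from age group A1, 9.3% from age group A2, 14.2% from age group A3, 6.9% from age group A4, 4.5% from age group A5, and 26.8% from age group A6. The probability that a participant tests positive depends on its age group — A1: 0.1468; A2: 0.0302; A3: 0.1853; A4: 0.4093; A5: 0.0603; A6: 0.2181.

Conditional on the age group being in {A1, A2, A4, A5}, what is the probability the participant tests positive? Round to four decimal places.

P(T|S) ≈ 0.1525

Let S = {A1, A2, A4, A5}.
P(S) = 0.383 + 0.093 + 0.069 + 0.045 = 0.59.
P(T ∩ S) = 0.1468·0.383 + 0.0302·0.093 + 0.4093·0.069 + 0.0603·0.045 = 0.0562244 + 0.0028086 + 0.0282417 + 0.0027135 = 0.0899882.
P(T | S) = 0.0899882 / 0.59 = 0.152522…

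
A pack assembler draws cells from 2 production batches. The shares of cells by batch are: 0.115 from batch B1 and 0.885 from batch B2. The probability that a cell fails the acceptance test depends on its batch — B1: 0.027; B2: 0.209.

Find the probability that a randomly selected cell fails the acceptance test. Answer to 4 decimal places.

P(F) ≈ 0.1881

Using total probability over the partition,
P(F) = P(F|B1)·P(B1) + P(F|B2)·P(B2)
      = 0.027·0.115 + 0.209·0.885
      = 0.003105 + 0.184965 = 0.18807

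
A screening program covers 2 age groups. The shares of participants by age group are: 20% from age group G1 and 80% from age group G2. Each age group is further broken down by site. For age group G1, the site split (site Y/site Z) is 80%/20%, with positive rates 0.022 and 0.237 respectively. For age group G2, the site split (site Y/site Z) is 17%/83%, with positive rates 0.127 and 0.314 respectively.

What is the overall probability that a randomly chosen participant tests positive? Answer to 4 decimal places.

0.2388

P(T|G1) = 0.8·0.022 + 0.2·0.237 = 0.0176 + 0.0474 = 0.065
P(T|G2) = 0.17·0.127 + 0.83·0.314 = 0.02159 + 0.26062 = 0.28221
By total probability over the outer partition,
P(T) = 0.2·0.065 + 0.8·0.28221
      = 0.013 + 0.225768 = 0.238768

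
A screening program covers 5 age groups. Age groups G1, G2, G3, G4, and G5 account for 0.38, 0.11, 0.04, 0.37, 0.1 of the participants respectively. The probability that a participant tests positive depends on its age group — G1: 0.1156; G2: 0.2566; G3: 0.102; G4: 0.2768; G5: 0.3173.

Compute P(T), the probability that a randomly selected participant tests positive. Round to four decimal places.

P(T) ≈ 0.2104

P(T) = P(T|G1)·P(G1) + P(T|G2)·P(G2) + P(T|G3)·P(G3) + P(T|G4)·P(G4) + P(T|G5)·P(G5)
      = 0.1156·0.38 + 0.2566·0.11 + 0.102·0.04 + 0.2768·0.37 + 0.3173·0.1
      = 0.043928 + 0.028226 + 0.00408 + 0.102416 + 0.03173 = 0.21038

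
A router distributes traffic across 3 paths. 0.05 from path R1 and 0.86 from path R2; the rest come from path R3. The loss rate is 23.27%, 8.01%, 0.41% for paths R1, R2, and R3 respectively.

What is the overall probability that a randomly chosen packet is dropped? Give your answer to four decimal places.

P(L) ≈ 0.0809

P(R3) = 1 − (0.05 + 0.86) = 0.09.
P(L) = P(L|R1)·P(R1) + P(L|R2)·P(R2) + P(L|R3)·P(R3)
      = 0.2327·0.05 + 0.0801·0.86 + 0.0041·0.09
      = 0.011635 + 0.068886 + 0.000369 = 0.08089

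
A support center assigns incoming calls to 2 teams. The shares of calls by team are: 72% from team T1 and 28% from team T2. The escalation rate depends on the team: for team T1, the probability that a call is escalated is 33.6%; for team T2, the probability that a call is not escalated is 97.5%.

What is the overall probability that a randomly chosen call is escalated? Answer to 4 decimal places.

P(E) ≈ 0.2489

P(E|T2) = 1 − 0.975 = 0.025.
Using total probability over the partition,
P(E) = P(E|T1)·P(T1) + P(E|T2)·P(T2)
      = 0.336·0.72 + 0.025·0.28
      = 0.24192 + 0.007 = 0.24892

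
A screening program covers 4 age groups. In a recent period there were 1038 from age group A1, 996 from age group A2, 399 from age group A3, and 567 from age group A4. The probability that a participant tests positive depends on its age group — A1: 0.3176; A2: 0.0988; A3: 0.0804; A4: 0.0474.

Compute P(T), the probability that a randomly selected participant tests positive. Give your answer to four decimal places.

Total: 1038 + 996 + 399 + 567 = 3000.
P(A1) = 1038/3000 = 0.346. P(A2) = 996/3000 = 0.332. P(A3) = 399/3000 = 0.133. P(A4) = 567/3000 = 0.189.
P(T) = P(T|A1)·P(A1) + P(T|A2)·P(A2) + P(T|A3)·P(A3) + P(T|A4)·P(A4)
      = 0.3176·0.346 + 0.0988·0.332 + 0.0804·0.133 + 0.0474·0.189
      = 0.1098896 + 0.0328016 + 0.0106932 + 0.0089586 = 0.162343

0.1623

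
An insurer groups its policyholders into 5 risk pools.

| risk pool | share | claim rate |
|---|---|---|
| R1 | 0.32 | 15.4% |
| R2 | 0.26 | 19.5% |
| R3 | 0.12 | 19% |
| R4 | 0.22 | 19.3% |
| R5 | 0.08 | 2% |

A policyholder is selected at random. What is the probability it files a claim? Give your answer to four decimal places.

P(C) ≈ 0.1668

By the law of total probability,
P(C) = P(C|R1)·P(R1) + P(C|R2)·P(R2) + P(C|R3)·P(R3) + P(C|R4)·P(R4) + P(C|R5)·P(R5)
      = 0.154·0.32 + 0.195·0.26 + 0.19·0.12 + 0.193·0.22 + 0.02·0.08
      = 0.04928 + 0.0507 + 0.0228 + 0.04246 + 0.0016 = 0.16684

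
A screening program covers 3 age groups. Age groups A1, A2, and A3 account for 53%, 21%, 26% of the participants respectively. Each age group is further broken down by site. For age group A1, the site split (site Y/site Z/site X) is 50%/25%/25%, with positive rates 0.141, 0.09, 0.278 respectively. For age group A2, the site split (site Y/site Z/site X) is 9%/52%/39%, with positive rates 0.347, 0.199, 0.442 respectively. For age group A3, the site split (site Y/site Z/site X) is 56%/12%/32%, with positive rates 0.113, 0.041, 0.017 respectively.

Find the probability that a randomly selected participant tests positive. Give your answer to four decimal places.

P(T) ≈ 0.1698

P(T|A1) = 0.5·0.141 + 0.25·0.09 + 0.25·0.278 = 0.0705 + 0.0225 + 0.0695 = 0.1625
P(T|A2) = 0.09·0.347 + 0.52·0.199 + 0.39·0.442 = 0.03123 + 0.10348 + 0.17238 = 0.30709
P(T|A3) = 0.56·0.113 + 0.12·0.041 + 0.32·0.017 = 0.06328 + 0.00492 + 0.00544 = 0.07364
By total probability over the outer partition,
P(T) = 0.53·0.1625 + 0.21·0.30709 + 0.26·0.07364
      = 0.086125 + 0.0644889 + 0.0191464 = 0.1697603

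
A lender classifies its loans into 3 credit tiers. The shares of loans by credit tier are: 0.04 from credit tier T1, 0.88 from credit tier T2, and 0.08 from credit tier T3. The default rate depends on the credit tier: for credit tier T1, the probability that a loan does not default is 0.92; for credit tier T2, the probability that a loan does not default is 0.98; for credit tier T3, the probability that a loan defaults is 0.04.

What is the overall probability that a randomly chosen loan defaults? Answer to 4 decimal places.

0.0240

P(D|T1) = 1 − 0.92 = 0.08.
P(D|T2) = 1 − 0.98 = 0.02.
Using total probability over the partition,
P(D) = P(D|T1)·P(T1) + P(D|T2)·P(T2) + P(D|T3)·P(T3)
      = 0.08·0.04 + 0.02·0.88 + 0.04·0.08
      = 0.0032 + 0.0176 + 0.0032 = 0.024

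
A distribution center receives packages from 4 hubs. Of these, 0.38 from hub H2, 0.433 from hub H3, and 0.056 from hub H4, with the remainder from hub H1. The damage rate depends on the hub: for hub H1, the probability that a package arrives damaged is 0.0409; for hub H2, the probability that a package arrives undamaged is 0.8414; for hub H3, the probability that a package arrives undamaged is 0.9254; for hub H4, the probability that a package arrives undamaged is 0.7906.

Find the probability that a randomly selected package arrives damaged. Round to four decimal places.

P(D) ≈ 0.1097

P(H1) = 1 − (0.38 + 0.433 + 0.056) = 0.131.
P(D|H2) = 1 − 0.8414 = 0.1586.
P(D|H3) = 1 − 0.9254 = 0.0746.
P(D|H4) = 1 − 0.7906 = 0.2094.
P(D) = P(D|H1)·P(H1) + P(D|H2)·P(H2) + P(D|H3)·P(H3) + P(D|H4)·P(H4)
      = 0.0409·0.131 + 0.1586·0.38 + 0.0746·0.433 + 0.2094·0.056
      = 0.0053579 + 0.060268 + 0.0323018 + 0.0117264 = 0.1096541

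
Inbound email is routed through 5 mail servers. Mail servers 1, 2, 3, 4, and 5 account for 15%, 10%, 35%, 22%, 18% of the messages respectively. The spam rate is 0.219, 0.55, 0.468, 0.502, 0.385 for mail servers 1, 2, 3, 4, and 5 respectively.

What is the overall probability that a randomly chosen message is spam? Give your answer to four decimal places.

P(S) = P(S|1)·P(1) + P(S|2)·P(2) + P(S|3)·P(3) + P(S|4)·P(4) + P(S|5)·P(5)
      = 0.219·0.15 + 0.55·0.1 + 0.468·0.35 + 0.502·0.22 + 0.385·0.18
      = 0.03285 + 0.055 + 0.1638 + 0.11044 + 0.0693 = 0.43139

P(S) ≈ 0.4314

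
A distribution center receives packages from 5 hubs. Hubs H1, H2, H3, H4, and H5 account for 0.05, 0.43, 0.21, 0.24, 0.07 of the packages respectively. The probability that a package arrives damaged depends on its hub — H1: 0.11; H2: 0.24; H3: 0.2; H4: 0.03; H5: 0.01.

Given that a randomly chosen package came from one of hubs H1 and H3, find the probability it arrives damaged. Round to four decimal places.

Let S = {H1, H3}.
P(S) = 0.05 + 0.21 = 0.26.
P(D ∩ S) = 0.11·0.05 + 0.2·0.21 = 0.0055 + 0.042 = 0.0475.
P(D | S) = 0.0475 / 0.26 = 0.182692…

P(D|S) ≈ 0.1827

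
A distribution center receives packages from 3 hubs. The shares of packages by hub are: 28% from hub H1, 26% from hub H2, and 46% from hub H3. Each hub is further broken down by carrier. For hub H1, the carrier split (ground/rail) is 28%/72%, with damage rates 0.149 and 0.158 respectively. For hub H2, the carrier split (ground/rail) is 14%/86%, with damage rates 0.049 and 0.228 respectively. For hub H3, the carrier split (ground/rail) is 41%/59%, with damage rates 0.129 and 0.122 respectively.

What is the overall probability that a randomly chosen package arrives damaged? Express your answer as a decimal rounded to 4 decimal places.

P(D|H1) = 0.28·0.149 + 0.72·0.158 = 0.04172 + 0.11376 = 0.15548
P(D|H2) = 0.14·0.049 + 0.86·0.228 = 0.00686 + 0.19608 = 0.20294
P(D|H3) = 0.41·0.129 + 0.59·0.122 = 0.05289 + 0.07198 = 0.12487
Then overall,
P(D) = 0.28·0.15548 + 0.26·0.20294 + 0.46·0.12487
      = 0.0435344 + 0.0527644 + 0.0574402 = 0.153739

P(D) ≈ 0.1537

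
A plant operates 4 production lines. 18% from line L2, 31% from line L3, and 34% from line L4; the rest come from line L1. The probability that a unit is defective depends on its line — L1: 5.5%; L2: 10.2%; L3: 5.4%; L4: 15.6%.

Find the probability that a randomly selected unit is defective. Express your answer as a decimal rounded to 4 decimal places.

P(L1) = 1 − (0.18 + 0.31 + 0.34) = 0.17.
Summing over the partition,
P(D) = P(D|L1)·P(L1) + P(D|L2)·P(L2) + P(D|L3)·P(L3) + P(D|L4)·P(L4)
      = 0.055·0.17 + 0.102·0.18 + 0.054·0.31 + 0.156·0.34
      = 0.00935 + 0.01836 + 0.01674 + 0.05304 = 0.09749

0.0975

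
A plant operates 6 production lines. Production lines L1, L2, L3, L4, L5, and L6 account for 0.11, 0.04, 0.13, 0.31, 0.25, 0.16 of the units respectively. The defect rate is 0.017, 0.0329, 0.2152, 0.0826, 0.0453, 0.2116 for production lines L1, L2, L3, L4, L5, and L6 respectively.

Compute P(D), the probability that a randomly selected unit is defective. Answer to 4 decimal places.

P(D) ≈ 0.1019

Using total probability over the partition,
P(D) = P(D|L1)·P(L1) + P(D|L2)·P(L2) + P(D|L3)·P(L3) + P(D|L4)·P(L4) + P(D|L5)·P(L5) + P(D|L6)·P(L6)
      = 0.017·0.11 + 0.0329·0.04 + 0.2152·0.13 + 0.0826·0.31 + 0.0453·0.25 + 0.2116·0.16
      = 0.00187 + 0.001316 + 0.027976 + 0.025606 + 0.011325 + 0.033856 = 0.101949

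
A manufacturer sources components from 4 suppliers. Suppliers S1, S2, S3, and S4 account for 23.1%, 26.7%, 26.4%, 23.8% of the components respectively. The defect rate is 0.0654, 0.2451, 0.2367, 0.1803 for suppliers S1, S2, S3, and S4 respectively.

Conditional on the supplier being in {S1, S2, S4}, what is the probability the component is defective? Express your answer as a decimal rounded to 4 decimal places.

P(D|S) ≈ 0.1677

Let S = {S1, S2, S4}.
P(S) = 0.231 + 0.267 + 0.238 = 0.736.
P(D ∩ S) = 0.0654·0.231 + 0.2451·0.267 + 0.1803·0.238 = 0.0151074 + 0.0654417 + 0.0429114 = 0.1234605.
P(D | S) = 0.1234605 / 0.736 = 0.167745…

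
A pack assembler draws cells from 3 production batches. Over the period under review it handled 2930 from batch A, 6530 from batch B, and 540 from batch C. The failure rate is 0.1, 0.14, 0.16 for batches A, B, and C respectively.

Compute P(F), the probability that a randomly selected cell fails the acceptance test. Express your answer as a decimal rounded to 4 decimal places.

Total: 2930 + 6530 + 540 = 10000.
P(A) = 2930/10000 = 0.293. P(B) = 6530/10000 = 0.653. P(C) = 540/10000 = 0.054.
Using total probability over the partition,
P(F) = P(F|A)·P(A) + P(F|B)·P(B) + P(F|C)·P(C)
      = 0.1·0.293 + 0.14·0.653 + 0.16·0.054
      = 0.0293 + 0.09142 + 0.00864 = 0.12936

0.1294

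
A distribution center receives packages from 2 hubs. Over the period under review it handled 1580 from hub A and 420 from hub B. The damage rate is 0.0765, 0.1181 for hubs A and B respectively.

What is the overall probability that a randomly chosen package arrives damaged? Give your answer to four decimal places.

Total: 1580 + 420 = 2000.
P(A) = 1580/2000 = 0.79. P(B) = 420/2000 = 0.21.
P(D) = P(D|A)·P(A) + P(D|B)·P(B)
      = 0.0765·0.79 + 0.1181·0.21
      = 0.060435 + 0.024801 = 0.085236

P(D) ≈ 0.0852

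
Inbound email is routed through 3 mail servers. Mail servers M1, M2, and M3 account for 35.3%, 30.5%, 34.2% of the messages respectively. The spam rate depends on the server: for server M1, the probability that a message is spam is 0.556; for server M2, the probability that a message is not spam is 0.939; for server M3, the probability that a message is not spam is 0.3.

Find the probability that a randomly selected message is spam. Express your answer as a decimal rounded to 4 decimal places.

P(S) ≈ 0.4543

P(S|M2) = 1 − 0.939 = 0.061.
P(S|M3) = 1 − 0.3 = 0.7.
P(S) = P(S|M1)·P(M1) + P(S|M2)·P(M2) + P(S|M3)·P(M3)
      = 0.556·0.353 + 0.061·0.305 + 0.7·0.342
      = 0.196268 + 0.018605 + 0.2394 = 0.454273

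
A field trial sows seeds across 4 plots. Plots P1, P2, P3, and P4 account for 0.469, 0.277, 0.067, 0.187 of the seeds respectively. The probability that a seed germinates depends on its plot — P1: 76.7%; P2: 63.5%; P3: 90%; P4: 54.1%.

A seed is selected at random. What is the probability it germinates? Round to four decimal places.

P(G) ≈ 0.6971

P(G) = P(G|P1)·P(P1) + P(G|P2)·P(P2) + P(G|P3)·P(P3) + P(G|P4)·P(P4)
      = 0.767·0.469 + 0.635·0.277 + 0.9·0.067 + 0.541·0.187
      = 0.359723 + 0.175895 + 0.0603 + 0.101167 = 0.697085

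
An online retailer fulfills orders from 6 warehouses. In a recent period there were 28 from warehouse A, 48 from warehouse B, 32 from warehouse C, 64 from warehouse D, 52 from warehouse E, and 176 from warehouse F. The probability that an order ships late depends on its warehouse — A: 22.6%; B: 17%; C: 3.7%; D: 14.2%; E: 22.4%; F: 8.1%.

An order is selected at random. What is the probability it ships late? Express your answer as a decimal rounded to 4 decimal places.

0.1267

Total: 28 + 48 + 32 + 64 + 52 + 176 = 400.
P(A) = 28/400 = 0.07. P(B) = 48/400 = 0.12. P(C) = 32/400 = 0.08. P(D) = 64/400 = 0.16. P(E) = 52/400 = 0.13. P(F) = 176/400 = 0.44.
Summing over the partition,
P(L) = P(L|A)·P(A) + P(L|B)·P(B) + P(L|C)·P(C) + P(L|D)·P(D) + P(L|E)·P(E) + P(L|F)·P(F)
      = 0.226·0.07 + 0.17·0.12 + 0.037·0.08 + 0.142·0.16 + 0.224·0.13 + 0.081·0.44
      = 0.01582 + 0.0204 + 0.00296 + 0.02272 + 0.02912 + 0.03564 = 0.12666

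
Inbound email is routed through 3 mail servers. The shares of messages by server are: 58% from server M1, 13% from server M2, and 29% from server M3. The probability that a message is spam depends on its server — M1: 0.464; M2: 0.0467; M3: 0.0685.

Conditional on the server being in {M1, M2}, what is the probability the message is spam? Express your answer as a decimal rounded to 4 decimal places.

Let J = {M1, M2}.
P(J) = 0.58 + 0.13 = 0.71.
P(S ∩ J) = 0.464·0.58 + 0.0467·0.13 = 0.26912 + 0.006071 = 0.275191.
P(S | J) = 0.275191 / 0.71 = 0.387593…

P(S|J) ≈ 0.3876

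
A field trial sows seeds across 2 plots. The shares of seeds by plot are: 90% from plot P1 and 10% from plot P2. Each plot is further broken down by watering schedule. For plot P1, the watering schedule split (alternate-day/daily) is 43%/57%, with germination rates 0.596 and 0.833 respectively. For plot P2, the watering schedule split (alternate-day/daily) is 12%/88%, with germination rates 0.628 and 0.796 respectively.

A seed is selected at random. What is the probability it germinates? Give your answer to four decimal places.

P(G) ≈ 0.7356

P(G|P1) = 0.43·0.596 + 0.57·0.833 = 0.25628 + 0.47481 = 0.73109
P(G|P2) = 0.12·0.628 + 0.88·0.796 = 0.07536 + 0.70048 = 0.77584
By total probability over the outer partition,
P(G) = 0.9·0.73109 + 0.1·0.77584
      = 0.657981 + 0.077584 = 0.735565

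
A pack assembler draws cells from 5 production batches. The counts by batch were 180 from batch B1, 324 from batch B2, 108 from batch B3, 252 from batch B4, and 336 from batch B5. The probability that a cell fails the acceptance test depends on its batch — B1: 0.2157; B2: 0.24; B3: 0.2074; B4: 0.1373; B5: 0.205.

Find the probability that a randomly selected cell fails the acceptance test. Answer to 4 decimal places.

P(F) ≈ 0.2021

Total: 180 + 324 + 108 + 252 + 336 = 1200.
P(B1) = 180/1200 = 0.15. P(B2) = 324/1200 = 0.27. P(B3) = 108/1200 = 0.09. P(B4) = 252/1200 = 0.21. P(B5) = 336/1200 = 0.28.
Using total probability over the partition,
P(F) = P(F|B1)·P(B1) + P(F|B2)·P(B2) + P(F|B3)·P(B3) + P(F|B4)·P(B4) + P(F|B5)·P(B5)
      = 0.2157·0.15 + 0.24·0.27 + 0.2074·0.09 + 0.1373·0.21 + 0.205·0.28
      = 0.032355 + 0.0648 + 0.018666 + 0.028833 + 0.0574 = 0.202054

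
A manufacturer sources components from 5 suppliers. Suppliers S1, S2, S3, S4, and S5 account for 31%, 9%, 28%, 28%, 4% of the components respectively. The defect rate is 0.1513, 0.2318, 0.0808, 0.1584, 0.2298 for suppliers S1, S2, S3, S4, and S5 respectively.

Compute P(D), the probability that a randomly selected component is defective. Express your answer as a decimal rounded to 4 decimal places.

0.1439

P(D) = P(D|S1)·P(S1) + P(D|S2)·P(S2) + P(D|S3)·P(S3) + P(D|S4)·P(S4) + P(D|S5)·P(S5)
      = 0.1513·0.31 + 0.2318·0.09 + 0.0808·0.28 + 0.1584·0.28 + 0.2298·0.04
      = 0.046903 + 0.020862 + 0.022624 + 0.044352 + 0.009192 = 0.143933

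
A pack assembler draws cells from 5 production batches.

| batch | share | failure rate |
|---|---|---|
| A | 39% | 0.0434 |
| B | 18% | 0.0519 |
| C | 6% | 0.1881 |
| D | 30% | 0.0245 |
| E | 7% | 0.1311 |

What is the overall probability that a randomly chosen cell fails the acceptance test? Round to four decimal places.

P(F) = P(F|A)·P(A) + P(F|B)·P(B) + P(F|C)·P(C) + P(F|D)·P(D) + P(F|E)·P(E)
      = 0.0434·0.39 + 0.0519·0.18 + 0.1881·0.06 + 0.0245·0.3 + 0.1311·0.07
      = 0.016926 + 0.009342 + 0.011286 + 0.00735 + 0.009177 = 0.054081

P(F) ≈ 0.0541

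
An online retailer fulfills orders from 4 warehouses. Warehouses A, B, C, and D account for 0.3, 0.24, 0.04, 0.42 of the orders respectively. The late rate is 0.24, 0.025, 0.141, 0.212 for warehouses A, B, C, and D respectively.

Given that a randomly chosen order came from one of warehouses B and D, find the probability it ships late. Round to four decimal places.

Let S = {B, D}.
P(S) = 0.24 + 0.42 = 0.66.
P(L ∩ S) = 0.025·0.24 + 0.212·0.42 = 0.006 + 0.08904 = 0.09504.
P(L | S) = 0.09504 / 0.66 = 0.144000…

0.1440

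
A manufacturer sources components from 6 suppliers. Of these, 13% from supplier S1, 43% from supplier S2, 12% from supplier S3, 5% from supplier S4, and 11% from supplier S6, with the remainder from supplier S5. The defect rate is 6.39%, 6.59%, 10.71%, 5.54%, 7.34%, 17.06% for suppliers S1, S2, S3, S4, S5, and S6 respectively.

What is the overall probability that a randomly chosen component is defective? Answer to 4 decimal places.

P(D) ≈ 0.0828

P(S5) = 1 − (0.13 + 0.43 + 0.12 + 0.05 + 0.11) = 0.16.
P(D) = P(D|S1)·P(S1) + P(D|S2)·P(S2) + P(D|S3)·P(S3) + P(D|S4)·P(S4) + P(D|S5)·P(S5) + P(D|S6)·P(S6)
      = 0.0639·0.13 + 0.0659·0.43 + 0.1071·0.12 + 0.0554·0.05 + 0.0734·0.16 + 0.1706·0.11
      = 0.008307 + 0.028337 + 0.012852 + 0.00277 + 0.011744 + 0.018766 = 0.082776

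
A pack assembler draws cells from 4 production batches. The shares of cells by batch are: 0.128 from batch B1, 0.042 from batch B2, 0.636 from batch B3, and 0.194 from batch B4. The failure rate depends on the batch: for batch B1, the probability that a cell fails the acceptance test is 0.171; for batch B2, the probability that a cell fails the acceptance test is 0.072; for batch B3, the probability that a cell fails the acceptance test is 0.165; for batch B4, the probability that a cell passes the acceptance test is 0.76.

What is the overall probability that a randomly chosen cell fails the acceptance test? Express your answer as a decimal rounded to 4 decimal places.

0.1764

P(F|B4) = 1 − 0.76 = 0.24.
Using total probability over the partition,
P(F) = P(F|B1)·P(B1) + P(F|B2)·P(B2) + P(F|B3)·P(B3) + P(F|B4)·P(B4)
      = 0.171·0.128 + 0.072·0.042 + 0.165·0.636 + 0.24·0.194
      = 0.021888 + 0.003024 + 0.10494 + 0.04656 = 0.176412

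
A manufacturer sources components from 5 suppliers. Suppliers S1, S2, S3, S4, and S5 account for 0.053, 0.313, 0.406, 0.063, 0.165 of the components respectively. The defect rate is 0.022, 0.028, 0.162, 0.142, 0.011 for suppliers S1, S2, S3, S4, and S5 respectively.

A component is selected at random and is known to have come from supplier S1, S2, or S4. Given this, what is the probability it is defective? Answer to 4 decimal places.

P(D|S) ≈ 0.0440

Let S = {S1, S2, S4}.
P(S) = 0.053 + 0.313 + 0.063 = 0.429.
P(D ∩ S) = 0.022·0.053 + 0.028·0.313 + 0.142·0.063 = 0.001166 + 0.008764 + 0.008946 = 0.018876.
P(D | S) = 0.018876 / 0.429 = 0.044000…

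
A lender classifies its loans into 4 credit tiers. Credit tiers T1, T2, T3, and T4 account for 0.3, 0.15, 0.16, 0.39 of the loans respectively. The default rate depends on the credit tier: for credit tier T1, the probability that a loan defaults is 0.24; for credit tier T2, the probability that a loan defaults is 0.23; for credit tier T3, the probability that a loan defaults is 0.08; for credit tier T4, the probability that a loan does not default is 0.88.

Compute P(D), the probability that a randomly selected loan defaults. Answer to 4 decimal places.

0.1661

P(D|T4) = 1 − 0.88 = 0.12.
P(D) = P(D|T1)·P(T1) + P(D|T2)·P(T2) + P(D|T3)·P(T3) + P(D|T4)·P(T4)
      = 0.24·0.3 + 0.23·0.15 + 0.08·0.16 + 0.12·0.39
      = 0.072 + 0.0345 + 0.0128 + 0.0468 = 0.1661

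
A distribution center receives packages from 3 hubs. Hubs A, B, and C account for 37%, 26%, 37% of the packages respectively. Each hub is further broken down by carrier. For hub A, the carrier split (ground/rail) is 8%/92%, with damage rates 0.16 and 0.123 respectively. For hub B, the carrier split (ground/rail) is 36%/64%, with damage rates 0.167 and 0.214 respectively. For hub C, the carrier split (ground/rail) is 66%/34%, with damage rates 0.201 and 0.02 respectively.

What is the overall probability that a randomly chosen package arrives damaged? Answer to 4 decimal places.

P(D) ≈ 0.1494

P(D|A) = 0.08·0.16 + 0.92·0.123 = 0.0128 + 0.11316 = 0.12596
P(D|B) = 0.36·0.167 + 0.64·0.214 = 0.06012 + 0.13696 = 0.19708
P(D|C) = 0.66·0.201 + 0.34·0.02 = 0.13266 + 0.0068 = 0.13946
Then overall,
P(D) = 0.37·0.12596 + 0.26·0.19708 + 0.37·0.13946
      = 0.0466052 + 0.0512408 + 0.0516002 = 0.1494462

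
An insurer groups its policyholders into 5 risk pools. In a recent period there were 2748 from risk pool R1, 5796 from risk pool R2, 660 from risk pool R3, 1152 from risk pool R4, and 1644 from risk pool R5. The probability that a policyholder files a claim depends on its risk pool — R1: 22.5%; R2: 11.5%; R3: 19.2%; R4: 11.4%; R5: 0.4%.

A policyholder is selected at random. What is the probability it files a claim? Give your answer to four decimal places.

Total: 2748 + 5796 + 660 + 1152 + 1644 = 12000.
P(R1) = 2748/12000 = 0.229. P(R2) = 5796/12000 = 0.483. P(R3) = 660/12000 = 0.055. P(R4) = 1152/12000 = 0.096. P(R5) = 1644/12000 = 0.137.
P(C) = P(C|R1)·P(R1) + P(C|R2)·P(R2) + P(C|R3)·P(R3) + P(C|R4)·P(R4) + P(C|R5)·P(R5)
      = 0.225·0.229 + 0.115·0.483 + 0.192·0.055 + 0.114·0.096 + 0.004·0.137
      = 0.051525 + 0.055545 + 0.01056 + 0.010944 + 0.000548 = 0.129122

0.1291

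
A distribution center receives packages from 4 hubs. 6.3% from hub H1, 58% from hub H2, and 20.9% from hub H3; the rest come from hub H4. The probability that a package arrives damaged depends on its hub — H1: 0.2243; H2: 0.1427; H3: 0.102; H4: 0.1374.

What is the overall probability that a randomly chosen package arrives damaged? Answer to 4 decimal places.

0.1386

P(H4) = 1 − (0.063 + 0.58 + 0.209) = 0.148.
Using total probability over the partition,
P(D) = P(D|H1)·P(H1) + P(D|H2)·P(H2) + P(D|H3)·P(H3) + P(D|H4)·P(H4)
      = 0.2243·0.063 + 0.1427·0.58 + 0.102·0.209 + 0.1374·0.148
      = 0.0141309 + 0.082766 + 0.021318 + 0.0203352 = 0.1385501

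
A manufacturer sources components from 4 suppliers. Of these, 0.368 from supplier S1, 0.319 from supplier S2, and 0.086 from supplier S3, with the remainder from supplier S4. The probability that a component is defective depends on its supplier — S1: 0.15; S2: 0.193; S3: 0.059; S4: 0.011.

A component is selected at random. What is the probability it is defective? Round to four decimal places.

P(S4) = 1 − (0.368 + 0.319 + 0.086) = 0.227.
P(D) = P(D|S1)·P(S1) + P(D|S2)·P(S2) + P(D|S3)·P(S3) + P(D|S4)·P(S4)
      = 0.15·0.368 + 0.193·0.319 + 0.059·0.086 + 0.011·0.227
      = 0.0552 + 0.061567 + 0.005074 + 0.002497 = 0.124338

0.1243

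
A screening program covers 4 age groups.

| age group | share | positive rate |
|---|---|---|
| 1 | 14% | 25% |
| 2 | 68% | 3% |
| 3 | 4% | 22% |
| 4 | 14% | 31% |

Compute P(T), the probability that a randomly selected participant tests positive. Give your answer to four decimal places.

P(T) ≈ 0.1076

P(T) = P(T|1)·P(1) + P(T|2)·P(2) + P(T|3)·P(3) + P(T|4)·P(4)
      = 0.25·0.14 + 0.03·0.68 + 0.22·0.04 + 0.31·0.14
      = 0.035 + 0.0204 + 0.0088 + 0.0434 = 0.1076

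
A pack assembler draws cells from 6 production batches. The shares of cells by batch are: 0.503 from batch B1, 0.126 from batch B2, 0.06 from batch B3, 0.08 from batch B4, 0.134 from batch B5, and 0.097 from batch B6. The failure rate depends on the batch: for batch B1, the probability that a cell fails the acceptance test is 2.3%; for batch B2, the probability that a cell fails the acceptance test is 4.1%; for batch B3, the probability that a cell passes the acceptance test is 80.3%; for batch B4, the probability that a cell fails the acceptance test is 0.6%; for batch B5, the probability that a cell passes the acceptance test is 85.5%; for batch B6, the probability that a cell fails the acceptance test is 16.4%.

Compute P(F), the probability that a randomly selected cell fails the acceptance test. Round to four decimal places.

P(F|B3) = 1 − 0.803 = 0.197.
P(F|B5) = 1 − 0.855 = 0.145.
P(F) = P(F|B1)·P(B1) + P(F|B2)·P(B2) + P(F|B3)·P(B3) + P(F|B4)·P(B4) + P(F|B5)·P(B5) + P(F|B6)·P(B6)
      = 0.023·0.503 + 0.041·0.126 + 0.197·0.06 + 0.006·0.08 + 0.145·0.134 + 0.164·0.097
      = 0.011569 + 0.005166 + 0.01182 + 0.00048 + 0.01943 + 0.015908 = 0.064373

P(F) ≈ 0.0644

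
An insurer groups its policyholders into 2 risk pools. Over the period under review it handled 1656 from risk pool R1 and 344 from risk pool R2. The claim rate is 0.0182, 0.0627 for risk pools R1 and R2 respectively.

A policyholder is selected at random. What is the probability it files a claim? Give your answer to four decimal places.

Total: 1656 + 344 = 2000.
P(R1) = 1656/2000 = 0.828. P(R2) = 344/2000 = 0.172.
P(C) = P(C|R1)·P(R1) + P(C|R2)·P(R2)
      = 0.0182·0.828 + 0.0627·0.172
      = 0.0150696 + 0.0107844 = 0.025854

P(C) ≈ 0.0259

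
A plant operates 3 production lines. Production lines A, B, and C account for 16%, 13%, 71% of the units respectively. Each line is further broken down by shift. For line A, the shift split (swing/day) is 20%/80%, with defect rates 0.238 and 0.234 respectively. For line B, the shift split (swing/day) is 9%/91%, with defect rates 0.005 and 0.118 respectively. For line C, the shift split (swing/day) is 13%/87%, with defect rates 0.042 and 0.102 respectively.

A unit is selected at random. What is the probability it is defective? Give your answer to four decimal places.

P(D|A) = 0.2·0.238 + 0.8·0.234 = 0.0476 + 0.1872 = 0.2348
P(D|B) = 0.09·0.005 + 0.91·0.118 = 0.00045 + 0.10738 = 0.10783
P(D|C) = 0.13·0.042 + 0.87·0.102 = 0.00546 + 0.08874 = 0.0942
Then overall,
P(D) = 0.16·0.2348 + 0.13·0.10783 + 0.71·0.0942
      = 0.037568 + 0.0140179 + 0.066882 = 0.1184679

P(D) ≈ 0.1185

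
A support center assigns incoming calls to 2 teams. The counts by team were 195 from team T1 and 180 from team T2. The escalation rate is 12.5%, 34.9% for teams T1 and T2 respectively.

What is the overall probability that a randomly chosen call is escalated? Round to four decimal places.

P(E) ≈ 0.2325

Total: 195 + 180 = 375.
P(T1) = 195/375 = 0.52. P(T2) = 180/375 = 0.48.
Using total probability over the partition,
P(E) = P(E|T1)·P(T1) + P(E|T2)·P(T2)
      = 0.125·0.52 + 0.349·0.48
      = 0.065 + 0.16752 = 0.23252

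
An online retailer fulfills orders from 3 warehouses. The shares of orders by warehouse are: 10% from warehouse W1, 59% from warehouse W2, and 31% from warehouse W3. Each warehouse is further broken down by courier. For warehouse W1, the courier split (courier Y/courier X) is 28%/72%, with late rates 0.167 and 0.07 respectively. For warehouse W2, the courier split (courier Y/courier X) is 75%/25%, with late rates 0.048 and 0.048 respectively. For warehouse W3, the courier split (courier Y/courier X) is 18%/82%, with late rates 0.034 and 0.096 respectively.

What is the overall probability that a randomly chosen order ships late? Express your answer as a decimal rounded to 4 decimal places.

P(L|W1) = 0.28·0.167 + 0.72·0.07 = 0.04676 + 0.0504 = 0.09716
P(L|W2) = 0.75·0.048 + 0.25·0.048 = 0.036 + 0.012 = 0.048
P(L|W3) = 0.18·0.034 + 0.82·0.096 = 0.00612 + 0.07872 = 0.08484
Then overall,
P(L) = 0.1·0.09716 + 0.59·0.048 + 0.31·0.08484
      = 0.009716 + 0.02832 + 0.0263004 = 0.0643364

P(L) ≈ 0.0643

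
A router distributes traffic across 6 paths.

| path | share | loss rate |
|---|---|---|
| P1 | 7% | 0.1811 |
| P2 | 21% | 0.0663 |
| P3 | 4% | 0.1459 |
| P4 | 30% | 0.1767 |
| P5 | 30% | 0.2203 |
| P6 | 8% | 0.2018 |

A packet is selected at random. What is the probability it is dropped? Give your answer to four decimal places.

P(L) ≈ 0.1677

P(L) = P(L|P1)·P(P1) + P(L|P2)·P(P2) + P(L|P3)·P(P3) + P(L|P4)·P(P4) + P(L|P5)·P(P5) + P(L|P6)·P(P6)
      = 0.1811·0.07 + 0.0663·0.21 + 0.1459·0.04 + 0.1767·0.3 + 0.2203·0.3 + 0.2018·0.08
      = 0.012677 + 0.013923 + 0.005836 + 0.05301 + 0.06609 + 0.016144 = 0.16768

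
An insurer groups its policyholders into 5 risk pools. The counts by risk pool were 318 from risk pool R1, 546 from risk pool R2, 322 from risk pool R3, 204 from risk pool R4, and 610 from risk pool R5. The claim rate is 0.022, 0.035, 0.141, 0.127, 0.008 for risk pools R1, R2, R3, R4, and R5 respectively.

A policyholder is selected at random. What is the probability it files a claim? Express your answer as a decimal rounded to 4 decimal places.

Total: 318 + 546 + 322 + 204 + 610 = 2000.
P(R1) = 318/2000 = 0.159. P(R2) = 546/2000 = 0.273. P(R3) = 322/2000 = 0.161. P(R4) = 204/2000 = 0.102. P(R5) = 610/2000 = 0.305.
Summing over the partition,
P(C) = P(C|R1)·P(R1) + P(C|R2)·P(R2) + P(C|R3)·P(R3) + P(C|R4)·P(R4) + P(C|R5)·P(R5)
      = 0.022·0.159 + 0.035·0.273 + 0.141·0.161 + 0.127·0.102 + 0.008·0.305
      = 0.003498 + 0.009555 + 0.022701 + 0.012954 + 0.00244 = 0.051148

P(C) ≈ 0.0511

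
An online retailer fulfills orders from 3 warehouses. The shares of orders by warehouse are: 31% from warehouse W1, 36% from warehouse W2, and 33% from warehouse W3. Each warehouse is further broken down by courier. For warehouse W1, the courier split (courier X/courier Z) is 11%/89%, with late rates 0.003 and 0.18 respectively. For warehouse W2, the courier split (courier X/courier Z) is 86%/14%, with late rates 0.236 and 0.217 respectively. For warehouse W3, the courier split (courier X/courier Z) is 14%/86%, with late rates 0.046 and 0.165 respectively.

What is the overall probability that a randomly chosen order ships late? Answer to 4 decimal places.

0.1827

P(L|W1) = 0.11·0.003 + 0.89·0.18 = 0.00033 + 0.1602 = 0.16053
P(L|W2) = 0.86·0.236 + 0.14·0.217 = 0.20296 + 0.03038 = 0.23334
P(L|W3) = 0.14·0.046 + 0.86·0.165 = 0.00644 + 0.1419 = 0.14834
By total probability over the outer partition,
P(L) = 0.31·0.16053 + 0.36·0.23334 + 0.33·0.14834
      = 0.0497643 + 0.0840024 + 0.0489522 = 0.1827189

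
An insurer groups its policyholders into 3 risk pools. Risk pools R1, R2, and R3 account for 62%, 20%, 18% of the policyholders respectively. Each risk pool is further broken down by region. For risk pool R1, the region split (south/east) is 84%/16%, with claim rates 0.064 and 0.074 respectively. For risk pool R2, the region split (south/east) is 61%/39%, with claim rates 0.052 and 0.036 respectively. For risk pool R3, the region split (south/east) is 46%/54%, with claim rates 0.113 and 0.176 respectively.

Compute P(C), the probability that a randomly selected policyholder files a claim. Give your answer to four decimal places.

P(C|R1) = 0.84·0.064 + 0.16·0.074 = 0.05376 + 0.01184 = 0.0656
P(C|R2) = 0.61·0.052 + 0.39·0.036 = 0.03172 + 0.01404 = 0.04576
P(C|R3) = 0.46·0.113 + 0.54·0.176 = 0.05198 + 0.09504 = 0.14702
Then overall,
P(C) = 0.62·0.0656 + 0.2·0.04576 + 0.18·0.14702
      = 0.040672 + 0.009152 + 0.0264636 = 0.0762876

P(C) ≈ 0.0763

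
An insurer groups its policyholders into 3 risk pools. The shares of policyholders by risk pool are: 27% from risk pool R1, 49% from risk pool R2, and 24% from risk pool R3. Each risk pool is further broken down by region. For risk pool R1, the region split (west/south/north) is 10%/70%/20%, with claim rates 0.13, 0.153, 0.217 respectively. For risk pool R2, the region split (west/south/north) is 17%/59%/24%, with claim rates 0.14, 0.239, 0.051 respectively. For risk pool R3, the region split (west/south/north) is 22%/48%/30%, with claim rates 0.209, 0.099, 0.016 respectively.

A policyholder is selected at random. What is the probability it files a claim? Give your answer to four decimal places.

P(C) ≈ 0.1545

P(C|R1) = 0.1·0.13 + 0.7·0.153 + 0.2·0.217 = 0.013 + 0.1071 + 0.0434 = 0.1635
P(C|R2) = 0.17·0.14 + 0.59·0.239 + 0.24·0.051 = 0.0238 + 0.14101 + 0.01224 = 0.17705
P(C|R3) = 0.22·0.209 + 0.48·0.099 + 0.3·0.016 = 0.04598 + 0.04752 + 0.0048 = 0.0983
Then overall,
P(C) = 0.27·0.1635 + 0.49·0.17705 + 0.24·0.0983
      = 0.044145 + 0.0867545 + 0.023592 = 0.1544915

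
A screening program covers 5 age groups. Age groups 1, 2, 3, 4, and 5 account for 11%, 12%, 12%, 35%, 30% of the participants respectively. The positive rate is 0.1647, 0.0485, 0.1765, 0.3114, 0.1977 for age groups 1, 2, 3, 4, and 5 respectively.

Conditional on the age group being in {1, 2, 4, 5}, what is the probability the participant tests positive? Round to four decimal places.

0.2185

Let S = {1, 2, 4, 5}.
P(S) = 0.11 + 0.12 + 0.35 + 0.3 = 0.88.
P(T ∩ S) = 0.1647·0.11 + 0.0485·0.12 + 0.3114·0.35 + 0.1977·0.3 = 0.018117 + 0.00582 + 0.10899 + 0.05931 = 0.192237.
P(T | S) = 0.192237 / 0.88 = 0.218451…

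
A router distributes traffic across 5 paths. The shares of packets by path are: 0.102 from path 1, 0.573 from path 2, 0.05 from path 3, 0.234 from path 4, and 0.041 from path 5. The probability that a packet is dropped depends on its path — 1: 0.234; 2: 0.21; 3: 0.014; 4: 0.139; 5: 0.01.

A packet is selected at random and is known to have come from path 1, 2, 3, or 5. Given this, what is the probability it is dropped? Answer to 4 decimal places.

Let S = {1, 2, 3, 5}.
P(S) = 0.102 + 0.573 + 0.05 + 0.041 = 0.766.
P(L ∩ S) = 0.234·0.102 + 0.21·0.573 + 0.014·0.05 + 0.01·0.041 = 0.023868 + 0.12033 + 0.0007 + 0.00041 = 0.145308.
P(L | S) = 0.145308 / 0.766 = 0.189697…

0.1897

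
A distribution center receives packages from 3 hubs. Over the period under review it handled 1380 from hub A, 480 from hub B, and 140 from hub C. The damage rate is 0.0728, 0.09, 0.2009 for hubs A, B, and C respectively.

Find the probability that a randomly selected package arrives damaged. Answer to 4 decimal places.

P(D) ≈ 0.0859

Total: 1380 + 480 + 140 = 2000.
P(A) = 1380/2000 = 0.69. P(B) = 480/2000 = 0.24. P(C) = 140/2000 = 0.07.
Using total probability over the partition,
P(D) = P(D|A)·P(A) + P(D|B)·P(B) + P(D|C)·P(C)
      = 0.0728·0.69 + 0.09·0.24 + 0.2009·0.07
      = 0.050232 + 0.0216 + 0.014063 = 0.085895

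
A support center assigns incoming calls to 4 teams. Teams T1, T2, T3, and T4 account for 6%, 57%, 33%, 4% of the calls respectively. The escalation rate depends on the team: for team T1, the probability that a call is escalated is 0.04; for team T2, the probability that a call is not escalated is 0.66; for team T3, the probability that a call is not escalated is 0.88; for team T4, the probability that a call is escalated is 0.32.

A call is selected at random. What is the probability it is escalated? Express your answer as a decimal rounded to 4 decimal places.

P(E|T2) = 1 − 0.66 = 0.34.
P(E|T3) = 1 − 0.88 = 0.12.
Using total probability over the partition,
P(E) = P(E|T1)·P(T1) + P(E|T2)·P(T2) + P(E|T3)·P(T3) + P(E|T4)·P(T4)
      = 0.04·0.06 + 0.34·0.57 + 0.12·0.33 + 0.32·0.04
      = 0.0024 + 0.1938 + 0.0396 + 0.0128 = 0.2486

0.2486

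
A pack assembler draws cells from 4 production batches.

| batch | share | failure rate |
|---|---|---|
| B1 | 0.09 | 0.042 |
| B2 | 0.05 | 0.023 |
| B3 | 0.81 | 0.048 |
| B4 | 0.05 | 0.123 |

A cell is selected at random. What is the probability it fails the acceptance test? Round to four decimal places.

P(F) ≈ 0.0500

By the law of total probability,
P(F) = P(F|B1)·P(B1) + P(F|B2)·P(B2) + P(F|B3)·P(B3) + P(F|B4)·P(B4)
      = 0.042·0.09 + 0.023·0.05 + 0.048·0.81 + 0.123·0.05
      = 0.00378 + 0.00115 + 0.03888 + 0.00615 = 0.04996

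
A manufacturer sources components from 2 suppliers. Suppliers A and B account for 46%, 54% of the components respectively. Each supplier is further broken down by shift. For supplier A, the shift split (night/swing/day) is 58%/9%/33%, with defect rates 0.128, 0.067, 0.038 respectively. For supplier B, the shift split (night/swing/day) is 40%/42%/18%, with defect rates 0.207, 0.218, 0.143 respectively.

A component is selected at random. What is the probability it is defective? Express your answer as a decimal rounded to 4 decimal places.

P(D|A) = 0.58·0.128 + 0.09·0.067 + 0.33·0.038 = 0.07424 + 0.00603 + 0.01254 = 0.09281
P(D|B) = 0.4·0.207 + 0.42·0.218 + 0.18·0.143 = 0.0828 + 0.09156 + 0.02574 = 0.2001
By total probability over the outer partition,
P(D) = 0.46·0.09281 + 0.54·0.2001
      = 0.0426926 + 0.108054 = 0.1507466

0.1507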